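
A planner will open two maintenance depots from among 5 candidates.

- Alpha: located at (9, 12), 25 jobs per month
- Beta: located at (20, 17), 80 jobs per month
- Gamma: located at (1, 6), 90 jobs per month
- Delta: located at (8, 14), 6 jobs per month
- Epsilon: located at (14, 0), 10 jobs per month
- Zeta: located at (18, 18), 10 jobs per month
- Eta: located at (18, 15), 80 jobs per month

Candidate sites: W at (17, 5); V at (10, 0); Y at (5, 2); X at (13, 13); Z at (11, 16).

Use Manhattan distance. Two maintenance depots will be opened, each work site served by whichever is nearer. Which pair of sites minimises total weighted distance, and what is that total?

Evaluate every pair (each demand assigned to the nearer of the two):
  {Y, X}: total = 2531
  {Y, Z}: total = 2540
  {V, X}: total = 3091
  {V, Z}: total = 3100
  {W, X}: total = 3311
  {W, Z}: total = 3320
  {X, Z}: total = 3455
  {W, Y}: total = 3460
  {W, V}: total = 4031
  {V, Y}: total = 5435
Best pair: {Y, X} with total 2531.

{Y, X}, total 2531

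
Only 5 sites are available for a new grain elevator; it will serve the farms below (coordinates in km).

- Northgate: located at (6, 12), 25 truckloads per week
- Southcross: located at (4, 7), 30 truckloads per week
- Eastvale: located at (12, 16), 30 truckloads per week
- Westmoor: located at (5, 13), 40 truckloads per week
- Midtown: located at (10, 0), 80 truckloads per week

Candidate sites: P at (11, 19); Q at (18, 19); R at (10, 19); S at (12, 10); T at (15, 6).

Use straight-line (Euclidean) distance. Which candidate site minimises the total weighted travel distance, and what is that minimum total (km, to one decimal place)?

S, total 1714.9 km

Total weighted distance at each candidate:
  P (11, 19): total = 2588.2
  Q (18, 19): total = 3323.7
  R (10, 19): total = 2544.6
  S (12, 10): total = 1714.9
  T (15, 6): total = 2028.1
Minimum is at S with total 1714.9 km.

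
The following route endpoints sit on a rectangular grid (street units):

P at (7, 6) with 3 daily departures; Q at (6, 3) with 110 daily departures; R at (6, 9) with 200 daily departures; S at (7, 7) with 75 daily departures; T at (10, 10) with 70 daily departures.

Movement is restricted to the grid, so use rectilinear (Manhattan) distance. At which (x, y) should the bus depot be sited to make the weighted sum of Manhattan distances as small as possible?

(6, 9)

Manhattan distance separates: Σwᵢ(|x−xᵢ|+|y−yᵢ|) = Σwᵢ|x−xᵢ| + Σwᵢ|y−yᵢ|, so x and y are optimised independently as 1-D weighted medians.
Total weight W = 458; half = 229.
x-coordinate, sorted with cumulative weight:
  x=6 (Q, w=110) cum 110
  x=6 (R, w=200) cum 310  ← median
  x=7 (P, w=3) cum 313
  x=7 (S, w=75) cum 388
  x=10 (T, w=70) cum 458
⇒ x* = 6
y-coordinate, sorted with cumulative weight:
  y=3 (Q, w=110) cum 110
  y=6 (P, w=3) cum 113
  y=7 (S, w=75) cum 188
  y=9 (R, w=200) cum 388  ← median
  y=10 (T, w=70) cum 458
⇒ y* = 9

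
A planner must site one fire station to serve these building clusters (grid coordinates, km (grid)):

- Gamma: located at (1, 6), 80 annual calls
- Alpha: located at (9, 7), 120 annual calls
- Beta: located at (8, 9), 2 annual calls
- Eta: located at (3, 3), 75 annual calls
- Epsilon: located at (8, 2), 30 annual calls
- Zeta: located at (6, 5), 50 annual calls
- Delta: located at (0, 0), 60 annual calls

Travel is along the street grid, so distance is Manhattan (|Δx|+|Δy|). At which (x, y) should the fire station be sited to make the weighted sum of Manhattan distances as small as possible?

Manhattan distance separates: Σwᵢ(|x−xᵢ|+|y−yᵢ|) = Σwᵢ|x−xᵢ| + Σwᵢ|y−yᵢ|, so x and y are optimised independently as 1-D weighted medians.
Total weight W = 417; half = 208.5.
x-coordinate, sorted with cumulative weight:
  x=0 (Delta, w=60) cum 60
  x=1 (Gamma, w=80) cum 140
  x=3 (Eta, w=75) cum 215  ← median
  x=6 (Zeta, w=50) cum 265
  x=8 (Beta, w=2) cum 267
  x=8 (Epsilon, w=30) cum 297
  x=9 (Alpha, w=120) cum 417
⇒ x* = 3
y-coordinate, sorted with cumulative weight:
  y=0 (Delta, w=60) cum 60
  y=2 (Epsilon, w=30) cum 90
  y=3 (Eta, w=75) cum 165
  y=5 (Zeta, w=50) cum 215  ← median
  y=6 (Gamma, w=80) cum 295
  y=7 (Alpha, w=120) cum 415
  y=9 (Beta, w=2) cum 417
⇒ y* = 5

(3, 5)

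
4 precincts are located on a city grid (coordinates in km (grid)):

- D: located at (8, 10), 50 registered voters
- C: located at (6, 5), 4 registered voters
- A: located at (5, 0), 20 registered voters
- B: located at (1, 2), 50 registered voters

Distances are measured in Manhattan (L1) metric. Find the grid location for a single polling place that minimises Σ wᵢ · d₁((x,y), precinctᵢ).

(5, 2)

Manhattan distance separates: Σwᵢ(|x−xᵢ|+|y−yᵢ|) = Σwᵢ|x−xᵢ| + Σwᵢ|y−yᵢ|, so x and y are optimised independently as 1-D weighted medians.
Total weight W = 124; half = 62.
x-coordinate, sorted with cumulative weight:
  x=1 (B, w=50) cum 50
  x=5 (A, w=20) cum 70  ← median
  x=6 (C, w=4) cum 74
  x=8 (D, w=50) cum 124
⇒ x* = 5
y-coordinate, sorted with cumulative weight:
  y=0 (A, w=20) cum 20
  y=2 (B, w=50) cum 70  ← median
  y=5 (C, w=4) cum 74
  y=10 (D, w=50) cum 124
⇒ y* = 2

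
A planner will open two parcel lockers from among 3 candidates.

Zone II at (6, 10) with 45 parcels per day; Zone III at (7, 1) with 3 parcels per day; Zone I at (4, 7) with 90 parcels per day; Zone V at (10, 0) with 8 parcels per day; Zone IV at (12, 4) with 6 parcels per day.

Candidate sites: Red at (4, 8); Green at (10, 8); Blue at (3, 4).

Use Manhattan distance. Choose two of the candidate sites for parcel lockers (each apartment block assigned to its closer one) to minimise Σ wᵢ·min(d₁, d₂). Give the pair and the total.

Evaluate every pair (each demand assigned to the nearer of the two):
  {Red, Green}: total = 400
  {Red, Blue}: total = 433
  {Green, Blue}: total = 751
Best pair: {Red, Green} with total 400.

{Red, Green}, total 400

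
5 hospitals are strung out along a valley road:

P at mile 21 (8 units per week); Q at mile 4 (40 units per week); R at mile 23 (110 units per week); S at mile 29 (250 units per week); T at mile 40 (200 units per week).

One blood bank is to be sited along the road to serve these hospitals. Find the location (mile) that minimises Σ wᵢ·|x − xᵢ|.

x = 29

For a sum of weighted absolute distances on a line, the optimum is the weighted median (not the mean). Total weight W = 608; half-weight = 304.
Sort by position and accumulate weight:
  mile 4 (Q, w=40) → cum 40
  mile 21 (P, w=8) → cum 48
  mile 23 (R, w=110) → cum 158
  mile 29 (S, w=250) → cum 408  ≥ 304 → median here
  mile 40 (T, w=200) → cum 608
Optimal location: mile 29.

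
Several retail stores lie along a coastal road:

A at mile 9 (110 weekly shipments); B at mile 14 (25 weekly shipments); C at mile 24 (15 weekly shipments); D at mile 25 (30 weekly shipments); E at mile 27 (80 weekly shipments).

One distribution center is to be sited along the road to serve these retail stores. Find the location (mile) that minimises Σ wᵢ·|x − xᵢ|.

For a sum of weighted absolute distances on a line, the optimum is the weighted median (not the mean). Total weight W = 260; half-weight = 130.
Sort by position and accumulate weight:
  mile 9 (A, w=110) → cum 110
  mile 14 (B, w=25) → cum 135  ≥ 130 → median here
  mile 24 (C, w=15) → cum 150
  mile 25 (D, w=30) → cum 180
  mile 27 (E, w=80) → cum 260
Optimal location: mile 14.

x = 14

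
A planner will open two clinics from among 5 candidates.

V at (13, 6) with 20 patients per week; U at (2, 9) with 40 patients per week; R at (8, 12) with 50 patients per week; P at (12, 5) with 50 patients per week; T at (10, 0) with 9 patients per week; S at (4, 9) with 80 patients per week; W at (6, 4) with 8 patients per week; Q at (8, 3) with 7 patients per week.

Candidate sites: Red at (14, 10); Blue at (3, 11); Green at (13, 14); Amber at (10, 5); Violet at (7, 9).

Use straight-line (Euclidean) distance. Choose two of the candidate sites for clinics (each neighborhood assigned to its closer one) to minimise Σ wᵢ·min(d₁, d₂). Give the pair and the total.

{Blue, Amber}, total 784.3

Evaluate every pair (each demand assigned to the nearer of the two):
  {Blue, Amber}: total = 784.3
  {Amber, Violet}: total = 859.1
  {Blue, Violet}: total = 1049.5
  {Red, Blue}: total = 1097.4
  {Red, Violet}: total = 1118.6
  {Green, Violet}: total = 1221.2
  {Blue, Green}: total = 1380.4
  {Green, Amber}: total = 1464.9
  {Red, Amber}: total = 1511.9
  {Red, Green}: total = 2148.1
Best pair: {Blue, Amber} with total 784.3.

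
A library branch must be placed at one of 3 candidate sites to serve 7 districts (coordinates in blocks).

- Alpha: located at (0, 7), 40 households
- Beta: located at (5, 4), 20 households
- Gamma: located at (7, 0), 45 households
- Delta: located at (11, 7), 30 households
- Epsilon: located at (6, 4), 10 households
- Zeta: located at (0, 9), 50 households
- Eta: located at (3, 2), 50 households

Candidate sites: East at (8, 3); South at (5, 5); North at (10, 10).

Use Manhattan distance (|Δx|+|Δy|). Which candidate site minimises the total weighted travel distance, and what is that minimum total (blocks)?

South, total 1575 blocks

Total weighted distance at each candidate:
  East (8, 3): total = 1980
  South (5, 5): total = 1575
  North (10, 10): total = 2845
Minimum is at South with total 1575 blocks.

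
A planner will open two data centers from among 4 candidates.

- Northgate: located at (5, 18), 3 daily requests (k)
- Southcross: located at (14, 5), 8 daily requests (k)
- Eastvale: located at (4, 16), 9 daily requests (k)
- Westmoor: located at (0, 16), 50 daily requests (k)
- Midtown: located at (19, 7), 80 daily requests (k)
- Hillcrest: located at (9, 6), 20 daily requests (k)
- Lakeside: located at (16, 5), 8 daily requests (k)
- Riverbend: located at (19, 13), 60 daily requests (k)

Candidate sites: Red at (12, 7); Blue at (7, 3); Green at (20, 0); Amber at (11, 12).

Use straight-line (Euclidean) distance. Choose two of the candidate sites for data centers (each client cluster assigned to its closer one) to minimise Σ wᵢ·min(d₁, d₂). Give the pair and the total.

{Red, Amber}, total 1848.6

Evaluate every pair (each demand assigned to the nearer of the two):
  {Red, Amber}: total = 1848.6
  {Green, Amber}: total = 1971.3
  {Red, Blue}: total = 2120.6
  {Blue, Amber}: total = 2120.9
  {Red, Green}: total = 2132.3
  {Blue, Green}: total = 2433.3
Best pair: {Red, Amber} with total 1848.6.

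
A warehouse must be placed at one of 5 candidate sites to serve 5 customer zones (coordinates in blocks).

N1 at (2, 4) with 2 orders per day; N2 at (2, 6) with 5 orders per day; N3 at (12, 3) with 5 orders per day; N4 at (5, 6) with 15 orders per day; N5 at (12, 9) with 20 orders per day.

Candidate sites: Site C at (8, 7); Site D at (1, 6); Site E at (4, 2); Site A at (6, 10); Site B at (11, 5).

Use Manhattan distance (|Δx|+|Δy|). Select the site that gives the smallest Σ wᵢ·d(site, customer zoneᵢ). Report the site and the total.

Site C, total 273 blocks

Total weighted distance at each candidate:
  Site C (8, 7): total = 273
  Site D (1, 6): total = 421
  Site E (4, 2): total = 458
  Site A (6, 10): total = 340
  Site B (11, 5): total = 290
Minimum is at Site C with total 273 blocks.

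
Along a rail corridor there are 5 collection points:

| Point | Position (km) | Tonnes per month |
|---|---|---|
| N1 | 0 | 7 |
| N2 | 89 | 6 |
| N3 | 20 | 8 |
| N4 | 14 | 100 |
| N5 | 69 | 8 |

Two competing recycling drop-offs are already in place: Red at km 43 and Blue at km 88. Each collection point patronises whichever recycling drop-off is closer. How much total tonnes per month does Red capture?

The indifferent point is the midpoint (43+88)/2 = 65.5; collection points left of it (closer to Red at 43) go to Red, those right go to Blue.
  N1 at 0 (w=7) → Red
  N4 at 14 (w=100) → Red
  N3 at 20 (w=8) → Red
  N5 at 69 (w=8) → Blue
  N2 at 89 (w=6) → Blue
Red captures 115; Blue captures 14.

115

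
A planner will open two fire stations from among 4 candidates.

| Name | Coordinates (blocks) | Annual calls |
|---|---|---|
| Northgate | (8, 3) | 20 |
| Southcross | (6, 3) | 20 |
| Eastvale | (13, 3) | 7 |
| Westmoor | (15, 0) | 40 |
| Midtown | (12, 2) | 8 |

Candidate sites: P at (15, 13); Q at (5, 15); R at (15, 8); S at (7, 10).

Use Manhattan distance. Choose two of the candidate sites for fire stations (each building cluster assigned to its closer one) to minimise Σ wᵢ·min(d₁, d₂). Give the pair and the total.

{R, S}, total 761

Evaluate every pair (each demand assigned to the nearer of the two):
  {R, S}: total = 761
  {Q, R}: total = 941
  {P, R}: total = 961
  {P, S}: total = 1028
  {Q, S}: total = 1235
  {P, Q}: total = 1276
Best pair: {R, S} with total 761.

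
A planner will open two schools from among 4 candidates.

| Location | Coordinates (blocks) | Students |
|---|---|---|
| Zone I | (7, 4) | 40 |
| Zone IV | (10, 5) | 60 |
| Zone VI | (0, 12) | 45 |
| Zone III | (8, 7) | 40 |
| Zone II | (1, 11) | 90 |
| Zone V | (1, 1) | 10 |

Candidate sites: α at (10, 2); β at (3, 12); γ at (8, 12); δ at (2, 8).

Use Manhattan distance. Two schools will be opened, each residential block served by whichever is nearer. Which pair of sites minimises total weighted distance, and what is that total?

{α, β}, total 1165

Evaluate every pair (each demand assigned to the nearer of the two):
  {α, β}: total = 1165
  {α, δ}: total = 1370
  {β, γ}: total = 1635
  {α, γ}: total = 1760
  {β, δ}: total = 1785
  {γ, δ}: total = 1810
Best pair: {α, β} with total 1165.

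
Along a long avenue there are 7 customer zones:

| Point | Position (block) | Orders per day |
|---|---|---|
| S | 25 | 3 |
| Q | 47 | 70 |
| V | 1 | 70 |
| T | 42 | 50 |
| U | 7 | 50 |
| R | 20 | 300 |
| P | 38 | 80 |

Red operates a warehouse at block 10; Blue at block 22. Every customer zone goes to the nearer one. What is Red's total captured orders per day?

120

The indifferent point is the midpoint (10+22)/2 = 16; customer zones left of it (closer to Red at 10) go to Red, those right go to Blue.
  V at 1 (w=70) → Red
  U at 7 (w=50) → Red
  R at 20 (w=300) → Blue
  S at 25 (w=3) → Blue
  P at 38 (w=80) → Blue
  T at 42 (w=50) → Blue
  Q at 47 (w=70) → Blue
Red captures 120; Blue captures 503.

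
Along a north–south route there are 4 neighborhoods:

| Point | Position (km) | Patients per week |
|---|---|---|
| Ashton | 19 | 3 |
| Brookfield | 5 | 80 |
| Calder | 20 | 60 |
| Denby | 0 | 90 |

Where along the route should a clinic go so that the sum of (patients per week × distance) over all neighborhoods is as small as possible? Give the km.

For a sum of weighted absolute distances on a line, the optimum is the weighted median (not the mean). Total weight W = 233; half-weight = 116.5.
Sort by position and accumulate weight:
  km 0 (Denby, w=90) → cum 90
  km 5 (Brookfield, w=80) → cum 170  ≥ 116.5 → median here
  km 19 (Ashton, w=3) → cum 173
  km 20 (Calder, w=60) → cum 233
Optimal location: km 5.

x = 5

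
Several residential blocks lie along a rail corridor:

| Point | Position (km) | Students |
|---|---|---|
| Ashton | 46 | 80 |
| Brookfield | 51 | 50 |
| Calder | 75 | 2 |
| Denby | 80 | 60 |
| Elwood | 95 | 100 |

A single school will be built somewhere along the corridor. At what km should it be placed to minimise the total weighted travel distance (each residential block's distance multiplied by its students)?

For a sum of weighted absolute distances on a line, the optimum is the weighted median (not the mean). Total weight W = 292; half-weight = 146.
Sort by position and accumulate weight:
  km 46 (Ashton, w=80) → cum 80
  km 51 (Brookfield, w=50) → cum 130
  km 75 (Calder, w=2) → cum 132
  km 80 (Denby, w=60) → cum 192  ≥ 146 → median here
  km 95 (Elwood, w=100) → cum 292
Optimal location: km 80.

x = 80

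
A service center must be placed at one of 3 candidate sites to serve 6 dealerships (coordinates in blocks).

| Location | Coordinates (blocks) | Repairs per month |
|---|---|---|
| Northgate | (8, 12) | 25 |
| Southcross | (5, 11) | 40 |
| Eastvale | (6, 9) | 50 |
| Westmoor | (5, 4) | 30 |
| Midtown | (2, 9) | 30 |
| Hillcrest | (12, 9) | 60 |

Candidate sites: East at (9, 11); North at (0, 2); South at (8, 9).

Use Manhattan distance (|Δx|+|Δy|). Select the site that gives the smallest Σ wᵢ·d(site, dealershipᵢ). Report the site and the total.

Total weighted distance at each candidate:
  East (9, 11): total = 1360
  North (0, 2): total = 3280
  South (8, 9): total = 1035
Minimum is at South with total 1035 blocks.

South, total 1035 blocks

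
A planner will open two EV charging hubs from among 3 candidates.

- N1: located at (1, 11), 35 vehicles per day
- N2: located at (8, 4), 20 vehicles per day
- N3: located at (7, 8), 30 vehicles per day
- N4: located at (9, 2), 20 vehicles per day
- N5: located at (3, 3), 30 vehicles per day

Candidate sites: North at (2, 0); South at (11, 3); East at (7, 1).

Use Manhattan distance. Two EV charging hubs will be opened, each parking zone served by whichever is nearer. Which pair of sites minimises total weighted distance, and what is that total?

{North, East}, total 890

Evaluate every pair (each demand assigned to the nearer of the two):
  {North, East}: total = 890
  {North, South}: total = 950
  {South, East}: total = 1090
Best pair: {North, East} with total 890.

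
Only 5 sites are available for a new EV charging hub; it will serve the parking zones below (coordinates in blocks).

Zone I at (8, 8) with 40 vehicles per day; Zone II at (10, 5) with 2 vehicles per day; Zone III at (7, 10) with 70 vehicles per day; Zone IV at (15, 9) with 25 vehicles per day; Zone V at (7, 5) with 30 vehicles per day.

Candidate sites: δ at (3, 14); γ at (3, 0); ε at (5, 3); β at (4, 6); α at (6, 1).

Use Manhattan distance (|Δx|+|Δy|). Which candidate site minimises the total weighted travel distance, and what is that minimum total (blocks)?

Total weighted distance at each candidate:
  δ (3, 14): total = 1847
  γ (3, 0): total = 2319
  ε (5, 3): total = 1484
  β (4, 6): total = 1214
  α (6, 1): total = 1651
Minimum is at β with total 1214 blocks.

β, total 1214 blocks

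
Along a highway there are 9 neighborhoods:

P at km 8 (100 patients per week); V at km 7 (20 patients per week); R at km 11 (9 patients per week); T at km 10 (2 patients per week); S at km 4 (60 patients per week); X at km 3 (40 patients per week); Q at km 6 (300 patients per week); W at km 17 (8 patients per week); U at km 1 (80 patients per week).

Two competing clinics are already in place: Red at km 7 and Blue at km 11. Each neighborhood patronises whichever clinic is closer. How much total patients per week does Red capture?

The indifferent point is the midpoint (7+11)/2 = 9; neighborhoods left of it (closer to Red at 7) go to Red, those right go to Blue.
  U at 1 (w=80) → Red
  X at 3 (w=40) → Red
  S at 4 (w=60) → Red
  Q at 6 (w=300) → Red
  V at 7 (w=20) → Red
  P at 8 (w=100) → Red
  T at 10 (w=2) → Blue
  R at 11 (w=9) → Blue
  W at 17 (w=8) → Blue
Red captures 600; Blue captures 19.

600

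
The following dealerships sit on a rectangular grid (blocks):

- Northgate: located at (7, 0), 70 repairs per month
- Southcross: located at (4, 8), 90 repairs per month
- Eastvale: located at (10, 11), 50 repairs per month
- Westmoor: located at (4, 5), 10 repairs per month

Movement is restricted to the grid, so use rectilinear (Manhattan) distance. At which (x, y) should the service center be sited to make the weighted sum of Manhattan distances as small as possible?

(7, 8)

Manhattan distance separates: Σwᵢ(|x−xᵢ|+|y−yᵢ|) = Σwᵢ|x−xᵢ| + Σwᵢ|y−yᵢ|, so x and y are optimised independently as 1-D weighted medians.
Total weight W = 220; half = 110.
x-coordinate, sorted with cumulative weight:
  x=4 (Southcross, w=90) cum 90
  x=4 (Westmoor, w=10) cum 100
  x=7 (Northgate, w=70) cum 170  ← median
  x=10 (Eastvale, w=50) cum 220
⇒ x* = 7
y-coordinate, sorted with cumulative weight:
  y=0 (Northgate, w=70) cum 70
  y=5 (Westmoor, w=10) cum 80
  y=8 (Southcross, w=90) cum 170  ← median
  y=11 (Eastvale, w=50) cum 220
⇒ y* = 8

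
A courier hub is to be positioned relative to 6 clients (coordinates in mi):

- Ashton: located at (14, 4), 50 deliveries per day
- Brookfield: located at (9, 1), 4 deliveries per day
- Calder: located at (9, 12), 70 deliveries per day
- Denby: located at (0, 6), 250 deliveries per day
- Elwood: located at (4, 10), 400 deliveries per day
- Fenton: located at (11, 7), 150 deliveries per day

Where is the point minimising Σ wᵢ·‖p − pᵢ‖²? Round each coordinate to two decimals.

(5.00, 8.22)

The minimiser of Σwᵢ‖p−pᵢ‖² is the weighted centroid p* = (Σwᵢpᵢ)/(Σwᵢ).
Σwᵢ = 924.
Σwᵢxᵢ = 50·14 + 4·9 + 70·9 + 250·0 + 400·4 + 150·11 = 4616.
Σwᵢyᵢ = 50·4 + 4·1 + 70·12 + 250·6 + 400·10 + 150·7 = 7594.
x* = 4616/924 = 5.00, y* = 7594/924 = 8.22.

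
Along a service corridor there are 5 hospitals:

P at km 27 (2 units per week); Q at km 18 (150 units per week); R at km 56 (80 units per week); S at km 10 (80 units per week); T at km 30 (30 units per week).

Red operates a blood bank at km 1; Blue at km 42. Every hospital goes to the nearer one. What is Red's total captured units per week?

230

The indifferent point is the midpoint (1+42)/2 = 21.5; hospitals left of it (closer to Red at 1) go to Red, those right go to Blue.
  S at 10 (w=80) → Red
  Q at 18 (w=150) → Red
  P at 27 (w=2) → Blue
  T at 30 (w=30) → Blue
  R at 56 (w=80) → Blue
Red captures 230; Blue captures 112.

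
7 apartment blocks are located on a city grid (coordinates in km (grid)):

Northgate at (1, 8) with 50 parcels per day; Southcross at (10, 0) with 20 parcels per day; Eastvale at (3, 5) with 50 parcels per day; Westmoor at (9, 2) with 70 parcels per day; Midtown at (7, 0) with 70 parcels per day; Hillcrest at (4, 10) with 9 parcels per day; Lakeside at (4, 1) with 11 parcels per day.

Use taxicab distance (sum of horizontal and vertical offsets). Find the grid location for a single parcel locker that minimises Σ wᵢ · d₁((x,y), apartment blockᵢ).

Manhattan distance separates: Σwᵢ(|x−xᵢ|+|y−yᵢ|) = Σwᵢ|x−xᵢ| + Σwᵢ|y−yᵢ|, so x and y are optimised independently as 1-D weighted medians.
Total weight W = 280; half = 140.
x-coordinate, sorted with cumulative weight:
  x=1 (Northgate, w=50) cum 50
  x=3 (Eastvale, w=50) cum 100
  x=4 (Hillcrest, w=9) cum 109
  x=4 (Lakeside, w=11) cum 120
  x=7 (Midtown, w=70) cum 190  ← median
  x=9 (Westmoor, w=70) cum 260
  x=10 (Southcross, w=20) cum 280
⇒ x* = 7
y-coordinate, sorted with cumulative weight:
  y=0 (Southcross, w=20) cum 20
  y=0 (Midtown, w=70) cum 90
  y=1 (Lakeside, w=11) cum 101
  y=2 (Westmoor, w=70) cum 171  ← median
  y=5 (Eastvale, w=50) cum 221
  y=8 (Northgate, w=50) cum 271
  y=10 (Hillcrest, w=9) cum 280
⇒ y* = 2

(7, 2)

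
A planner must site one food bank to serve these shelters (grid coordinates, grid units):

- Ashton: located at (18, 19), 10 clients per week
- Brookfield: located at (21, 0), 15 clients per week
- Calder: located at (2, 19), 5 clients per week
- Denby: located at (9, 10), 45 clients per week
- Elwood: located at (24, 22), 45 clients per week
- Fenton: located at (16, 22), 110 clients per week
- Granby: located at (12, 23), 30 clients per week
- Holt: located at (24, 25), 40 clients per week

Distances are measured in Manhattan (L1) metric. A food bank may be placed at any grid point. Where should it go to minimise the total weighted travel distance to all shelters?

Manhattan distance separates: Σwᵢ(|x−xᵢ|+|y−yᵢ|) = Σwᵢ|x−xᵢ| + Σwᵢ|y−yᵢ|, so x and y are optimised independently as 1-D weighted medians.
Total weight W = 300; half = 150.
x-coordinate, sorted with cumulative weight:
  x=2 (Calder, w=5) cum 5
  x=9 (Denby, w=45) cum 50
  x=12 (Granby, w=30) cum 80
  x=16 (Fenton, w=110) cum 190  ← median
  x=18 (Ashton, w=10) cum 200
  x=21 (Brookfield, w=15) cum 215
  x=24 (Elwood, w=45) cum 260
  x=24 (Holt, w=40) cum 300
⇒ x* = 16
y-coordinate, sorted with cumulative weight:
  y=0 (Brookfield, w=15) cum 15
  y=10 (Denby, w=45) cum 60
  y=19 (Ashton, w=10) cum 70
  y=19 (Calder, w=5) cum 75
  y=22 (Elwood, w=45) cum 120
  y=22 (Fenton, w=110) cum 230  ← median
  y=23 (Granby, w=30) cum 260
  y=25 (Holt, w=40) cum 300
⇒ y* = 22

(16, 22)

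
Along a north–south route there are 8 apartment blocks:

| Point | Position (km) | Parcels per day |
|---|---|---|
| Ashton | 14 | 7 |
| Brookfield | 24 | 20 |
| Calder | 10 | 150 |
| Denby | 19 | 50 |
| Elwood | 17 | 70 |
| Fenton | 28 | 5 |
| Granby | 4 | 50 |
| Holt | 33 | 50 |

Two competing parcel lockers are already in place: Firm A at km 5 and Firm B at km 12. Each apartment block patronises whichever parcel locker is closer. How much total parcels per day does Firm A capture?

The indifferent point is the midpoint (5+12)/2 = 8.5; apartment blocks left of it (closer to Firm A at 5) go to Firm A, those right go to Firm B.
  Granby at 4 (w=50) → Firm A
  Calder at 10 (w=150) → Firm B
  Ashton at 14 (w=7) → Firm B
  Elwood at 17 (w=70) → Firm B
  Denby at 19 (w=50) → Firm B
  Brookfield at 24 (w=20) → Firm B
  Fenton at 28 (w=5) → Firm B
  Holt at 33 (w=50) → Firm B
Firm A captures 50; Firm B captures 352.

50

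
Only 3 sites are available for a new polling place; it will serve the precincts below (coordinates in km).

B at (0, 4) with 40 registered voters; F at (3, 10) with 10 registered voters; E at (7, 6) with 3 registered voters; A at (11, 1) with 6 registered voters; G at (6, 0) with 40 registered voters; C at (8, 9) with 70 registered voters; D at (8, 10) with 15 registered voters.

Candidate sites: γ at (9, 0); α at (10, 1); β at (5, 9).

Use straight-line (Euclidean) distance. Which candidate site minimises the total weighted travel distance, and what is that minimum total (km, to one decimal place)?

Total weighted distance at each candidate:
  γ (9, 0): total = 1447.6
  α (10, 1): total = 1435.6
  β (5, 9): total = 995.7
Minimum is at β with total 995.7 km.

β, total 995.7 km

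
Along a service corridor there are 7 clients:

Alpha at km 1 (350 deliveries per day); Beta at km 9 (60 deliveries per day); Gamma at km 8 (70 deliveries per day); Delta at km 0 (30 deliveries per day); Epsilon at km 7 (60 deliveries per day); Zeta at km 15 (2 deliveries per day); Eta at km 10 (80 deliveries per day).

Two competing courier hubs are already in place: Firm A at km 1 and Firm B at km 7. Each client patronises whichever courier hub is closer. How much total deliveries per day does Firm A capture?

380

The indifferent point is the midpoint (1+7)/2 = 4; clients left of it (closer to Firm A at 1) go to Firm A, those right go to Firm B.
  Delta at 0 (w=30) → Firm A
  Alpha at 1 (w=350) → Firm A
  Epsilon at 7 (w=60) → Firm B
  Gamma at 8 (w=70) → Firm B
  Beta at 9 (w=60) → Firm B
  Eta at 10 (w=80) → Firm B
  Zeta at 15 (w=2) → Firm B
Firm A captures 380; Firm B captures 272.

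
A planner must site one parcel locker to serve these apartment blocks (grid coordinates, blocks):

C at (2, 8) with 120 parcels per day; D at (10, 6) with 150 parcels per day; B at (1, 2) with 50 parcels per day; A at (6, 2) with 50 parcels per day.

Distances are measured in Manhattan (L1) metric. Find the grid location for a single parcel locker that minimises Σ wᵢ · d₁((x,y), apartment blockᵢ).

Manhattan distance separates: Σwᵢ(|x−xᵢ|+|y−yᵢ|) = Σwᵢ|x−xᵢ| + Σwᵢ|y−yᵢ|, so x and y are optimised independently as 1-D weighted medians.
Total weight W = 370; half = 185.
x-coordinate, sorted with cumulative weight:
  x=1 (B, w=50) cum 50
  x=2 (C, w=120) cum 170
  x=6 (A, w=50) cum 220  ← median
  x=10 (D, w=150) cum 370
⇒ x* = 6
y-coordinate, sorted with cumulative weight:
  y=2 (B, w=50) cum 50
  y=2 (A, w=50) cum 100
  y=6 (D, w=150) cum 250  ← median
  y=8 (C, w=120) cum 370
⇒ y* = 6

(6, 6)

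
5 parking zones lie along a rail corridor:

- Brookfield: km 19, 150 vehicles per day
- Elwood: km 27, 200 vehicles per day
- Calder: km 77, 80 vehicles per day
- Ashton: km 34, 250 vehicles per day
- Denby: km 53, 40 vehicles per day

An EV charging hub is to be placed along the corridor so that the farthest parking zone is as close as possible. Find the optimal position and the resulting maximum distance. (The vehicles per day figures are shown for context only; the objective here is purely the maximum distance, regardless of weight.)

The 1-center on a line is the midpoint of the two extreme points: leftmost at 19, rightmost at 77.
Optimal location = (19 + 77)/2 = 48; maximum distance = (77 − 19)/2 = 29.

location 48, max distance 29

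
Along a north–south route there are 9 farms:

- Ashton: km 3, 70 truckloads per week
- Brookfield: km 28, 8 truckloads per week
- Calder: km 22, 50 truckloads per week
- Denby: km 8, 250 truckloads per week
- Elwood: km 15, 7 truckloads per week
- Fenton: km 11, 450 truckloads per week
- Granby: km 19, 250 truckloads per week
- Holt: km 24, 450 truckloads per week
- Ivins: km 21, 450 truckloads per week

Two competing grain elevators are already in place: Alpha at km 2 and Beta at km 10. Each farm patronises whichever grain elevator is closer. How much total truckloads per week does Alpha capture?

The indifferent point is the midpoint (2+10)/2 = 6; farms left of it (closer to Alpha at 2) go to Alpha, those right go to Beta.
  Ashton at 3 (w=70) → Alpha
  Denby at 8 (w=250) → Beta
  Fenton at 11 (w=450) → Beta
  Elwood at 15 (w=7) → Beta
  Granby at 19 (w=250) → Beta
  Ivins at 21 (w=450) → Beta
  Calder at 22 (w=50) → Beta
  Holt at 24 (w=450) → Beta
  Brookfield at 28 (w=8) → Beta
Alpha captures 70; Beta captures 1915.

70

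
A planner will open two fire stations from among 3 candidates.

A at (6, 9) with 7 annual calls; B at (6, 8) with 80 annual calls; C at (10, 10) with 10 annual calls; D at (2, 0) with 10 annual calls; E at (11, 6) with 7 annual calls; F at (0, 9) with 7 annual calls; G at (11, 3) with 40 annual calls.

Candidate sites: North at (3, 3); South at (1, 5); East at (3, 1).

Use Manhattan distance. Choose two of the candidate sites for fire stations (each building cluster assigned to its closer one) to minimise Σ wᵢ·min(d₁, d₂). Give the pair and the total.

{North, South}, total 1315

Evaluate every pair (each demand assigned to the nearer of the two):
  {North, South}: total = 1315
  {North, East}: total = 1323
  {South, East}: total = 1375
Best pair: {North, South} with total 1315.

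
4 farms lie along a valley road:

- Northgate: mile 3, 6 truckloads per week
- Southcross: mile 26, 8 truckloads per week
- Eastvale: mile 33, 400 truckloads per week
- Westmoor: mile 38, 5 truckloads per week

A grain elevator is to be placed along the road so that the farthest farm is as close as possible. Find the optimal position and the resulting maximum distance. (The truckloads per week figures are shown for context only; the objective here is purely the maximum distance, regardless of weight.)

The 1-center on a line is the midpoint of the two extreme points: leftmost at 3, rightmost at 38.
Optimal location = (3 + 38)/2 = 20.5; maximum distance = (38 − 3)/2 = 17.5.

location 20.5, max distance 17.5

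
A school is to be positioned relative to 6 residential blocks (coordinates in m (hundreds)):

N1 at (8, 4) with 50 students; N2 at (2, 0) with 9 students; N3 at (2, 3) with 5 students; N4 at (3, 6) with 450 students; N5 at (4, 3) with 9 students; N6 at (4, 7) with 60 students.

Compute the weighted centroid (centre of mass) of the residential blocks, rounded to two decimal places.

The minimiser of Σwᵢ‖p−pᵢ‖² is the weighted centroid p* = (Σwᵢpᵢ)/(Σwᵢ).
Σwᵢ = 583.
Σwᵢxᵢ = 50·8 + 9·2 + 5·2 + 450·3 + 9·4 + 60·4 = 2054.
Σwᵢyᵢ = 50·4 + 9·0 + 5·3 + 450·6 + 9·3 + 60·7 = 3362.
x* = 2054/583 = 3.52, y* = 3362/583 = 5.77.

(3.52, 5.77)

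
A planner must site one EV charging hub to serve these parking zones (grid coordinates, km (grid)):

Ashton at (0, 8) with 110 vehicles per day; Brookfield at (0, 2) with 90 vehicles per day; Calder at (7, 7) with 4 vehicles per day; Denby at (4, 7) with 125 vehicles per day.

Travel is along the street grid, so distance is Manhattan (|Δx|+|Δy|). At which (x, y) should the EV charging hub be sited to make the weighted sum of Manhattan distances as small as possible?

(0, 7)

Manhattan distance separates: Σwᵢ(|x−xᵢ|+|y−yᵢ|) = Σwᵢ|x−xᵢ| + Σwᵢ|y−yᵢ|, so x and y are optimised independently as 1-D weighted medians.
Total weight W = 329; half = 164.5.
x-coordinate, sorted with cumulative weight:
  x=0 (Ashton, w=110) cum 110
  x=0 (Brookfield, w=90) cum 200  ← median
  x=4 (Denby, w=125) cum 325
  x=7 (Calder, w=4) cum 329
⇒ x* = 0
y-coordinate, sorted with cumulative weight:
  y=2 (Brookfield, w=90) cum 90
  y=7 (Calder, w=4) cum 94
  y=7 (Denby, w=125) cum 219  ← median
  y=8 (Ashton, w=110) cum 329
⇒ y* = 7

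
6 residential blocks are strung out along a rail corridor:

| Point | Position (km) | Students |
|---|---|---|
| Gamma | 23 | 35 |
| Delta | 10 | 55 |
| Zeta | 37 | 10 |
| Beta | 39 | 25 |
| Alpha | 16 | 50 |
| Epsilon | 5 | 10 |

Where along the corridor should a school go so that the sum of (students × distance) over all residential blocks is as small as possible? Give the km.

For a sum of weighted absolute distances on a line, the optimum is the weighted median (not the mean). Total weight W = 185; half-weight = 92.5.
Sort by position and accumulate weight:
  km 5 (Epsilon, w=10) → cum 10
  km 10 (Delta, w=55) → cum 65
  km 16 (Alpha, w=50) → cum 115  ≥ 92.5 → median here
  km 23 (Gamma, w=35) → cum 150
  km 37 (Zeta, w=10) → cum 160
  km 39 (Beta, w=25) → cum 185
Optimal location: km 16.

x = 16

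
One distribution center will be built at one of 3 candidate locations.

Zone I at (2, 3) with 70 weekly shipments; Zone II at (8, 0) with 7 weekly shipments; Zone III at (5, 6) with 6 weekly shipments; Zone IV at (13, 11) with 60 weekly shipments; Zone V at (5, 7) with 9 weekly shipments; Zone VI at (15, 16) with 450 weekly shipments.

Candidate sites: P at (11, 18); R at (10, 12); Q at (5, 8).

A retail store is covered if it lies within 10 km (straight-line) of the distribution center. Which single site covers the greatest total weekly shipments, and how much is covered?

R, covering 525

Coverage radius r = 10 km; a point is covered iff (Δx)²+(Δy)² ≤ 10² = 100.
  P (11, 18): covers {Zone IV, Zone VI} → 510
  R (10, 12): covers {Zone III, Zone IV, Zone V, Zone VI} → 525
  Q (5, 8): covers {Zone I, Zone II, Zone III, Zone IV, Zone V} → 152
Maximum coverage at R: 525 weekly shipments.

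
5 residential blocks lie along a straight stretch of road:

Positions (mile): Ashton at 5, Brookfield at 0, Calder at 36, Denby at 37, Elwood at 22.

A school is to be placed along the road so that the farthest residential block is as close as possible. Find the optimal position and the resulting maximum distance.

location 18.5, max distance 18.5

The 1-center on a line is the midpoint of the two extreme points: leftmost at 0, rightmost at 37.
Optimal location = (0 + 37)/2 = 18.5; maximum distance = (37 − 0)/2 = 18.5.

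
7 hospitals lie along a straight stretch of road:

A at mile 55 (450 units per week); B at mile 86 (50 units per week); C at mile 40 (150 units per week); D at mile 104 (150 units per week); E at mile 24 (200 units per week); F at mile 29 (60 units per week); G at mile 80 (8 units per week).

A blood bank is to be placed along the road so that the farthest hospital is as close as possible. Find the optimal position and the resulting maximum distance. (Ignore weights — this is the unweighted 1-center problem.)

The 1-center on a line is the midpoint of the two extreme points: leftmost at 24, rightmost at 104.
Optimal location = (24 + 104)/2 = 64; maximum distance = (104 − 24)/2 = 40.

location 64, max distance 40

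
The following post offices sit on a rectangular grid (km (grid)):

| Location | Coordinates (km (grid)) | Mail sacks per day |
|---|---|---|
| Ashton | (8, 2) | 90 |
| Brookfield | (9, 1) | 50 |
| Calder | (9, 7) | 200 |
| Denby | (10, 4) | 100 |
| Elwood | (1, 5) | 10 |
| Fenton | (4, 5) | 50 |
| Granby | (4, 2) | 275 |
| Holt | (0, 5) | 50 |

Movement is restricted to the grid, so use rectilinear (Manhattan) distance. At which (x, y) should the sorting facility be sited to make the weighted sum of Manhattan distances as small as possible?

(8, 2)

Manhattan distance separates: Σwᵢ(|x−xᵢ|+|y−yᵢ|) = Σwᵢ|x−xᵢ| + Σwᵢ|y−yᵢ|, so x and y are optimised independently as 1-D weighted medians.
Total weight W = 825; half = 412.5.
x-coordinate, sorted with cumulative weight:
  x=0 (Holt, w=50) cum 50
  x=1 (Elwood, w=10) cum 60
  x=4 (Fenton, w=50) cum 110
  x=4 (Granby, w=275) cum 385
  x=8 (Ashton, w=90) cum 475  ← median
  x=9 (Brookfield, w=50) cum 525
  x=9 (Calder, w=200) cum 725
  x=10 (Denby, w=100) cum 825
⇒ x* = 8
y-coordinate, sorted with cumulative weight:
  y=1 (Brookfield, w=50) cum 50
  y=2 (Ashton, w=90) cum 140
  y=2 (Granby, w=275) cum 415  ← median
  y=4 (Denby, w=100) cum 515
  y=5 (Elwood, w=10) cum 525
  y=5 (Fenton, w=50) cum 575
  y=5 (Holt, w=50) cum 625
  y=7 (Calder, w=200) cum 825
⇒ y* = 2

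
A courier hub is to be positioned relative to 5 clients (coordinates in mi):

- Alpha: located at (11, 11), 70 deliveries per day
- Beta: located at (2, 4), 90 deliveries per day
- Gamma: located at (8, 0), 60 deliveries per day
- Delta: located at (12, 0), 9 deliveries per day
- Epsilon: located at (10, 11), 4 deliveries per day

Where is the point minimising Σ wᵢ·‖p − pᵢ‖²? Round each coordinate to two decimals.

The minimiser of Σwᵢ‖p−pᵢ‖² is the weighted centroid p* = (Σwᵢpᵢ)/(Σwᵢ).
Σwᵢ = 233.
Σwᵢxᵢ = 70·11 + 90·2 + 60·8 + 9·12 + 4·10 = 1578.
Σwᵢyᵢ = 70·11 + 90·4 + 60·0 + 9·0 + 4·11 = 1174.
x* = 1578/233 = 6.77, y* = 1174/233 = 5.04.

(6.77, 5.04)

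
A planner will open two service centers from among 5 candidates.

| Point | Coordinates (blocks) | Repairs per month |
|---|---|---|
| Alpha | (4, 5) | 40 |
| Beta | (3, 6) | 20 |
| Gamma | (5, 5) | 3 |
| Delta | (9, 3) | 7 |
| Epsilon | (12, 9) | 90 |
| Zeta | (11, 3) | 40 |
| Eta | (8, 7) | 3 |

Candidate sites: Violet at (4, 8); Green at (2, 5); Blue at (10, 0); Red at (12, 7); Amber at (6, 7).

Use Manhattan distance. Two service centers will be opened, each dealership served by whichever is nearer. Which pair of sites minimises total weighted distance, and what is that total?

Evaluate every pair (each demand assigned to the nearer of the two):
  {Green, Red}: total = 570
  {Violet, Red}: total = 633
  {Red, Amber}: total = 684
  {Blue, Red}: total = 1007
  {Blue, Amber}: total = 1163
  {Violet, Blue}: total = 1205
  {Green, Amber}: total = 1264
  {Violet, Amber}: total = 1324
  {Green, Blue}: total = 1331
  {Violet, Green}: total = 1457
Best pair: {Green, Red} with total 570.

{Green, Red}, total 570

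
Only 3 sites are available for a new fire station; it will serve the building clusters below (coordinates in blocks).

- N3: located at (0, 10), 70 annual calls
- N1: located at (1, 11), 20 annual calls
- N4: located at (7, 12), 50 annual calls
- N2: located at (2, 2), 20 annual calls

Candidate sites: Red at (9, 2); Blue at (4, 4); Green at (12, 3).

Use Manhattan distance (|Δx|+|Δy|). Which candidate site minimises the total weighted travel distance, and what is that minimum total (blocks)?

Total weighted distance at each candidate:
  Red (9, 2): total = 2270
  Blue (4, 4): total = 1530
  Green (12, 3): total = 2630
Minimum is at Blue with total 1530 blocks.

Blue, total 1530 blocks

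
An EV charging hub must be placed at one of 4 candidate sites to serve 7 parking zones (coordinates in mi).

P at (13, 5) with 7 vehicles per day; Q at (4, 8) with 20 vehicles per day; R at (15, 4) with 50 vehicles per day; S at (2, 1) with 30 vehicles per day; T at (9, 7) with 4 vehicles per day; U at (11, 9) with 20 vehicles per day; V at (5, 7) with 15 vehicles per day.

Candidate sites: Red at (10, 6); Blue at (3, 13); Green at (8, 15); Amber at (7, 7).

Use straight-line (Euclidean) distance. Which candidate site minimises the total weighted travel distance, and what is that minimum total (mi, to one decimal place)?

Red, total 846.3 mi

Total weighted distance at each candidate:
  Red (10, 6): total = 846.3
  Blue (3, 13): total = 1610.6
  Green (8, 15): total = 1642.9
  Amber (7, 7): total = 896.5
Minimum is at Red with total 846.3 mi.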